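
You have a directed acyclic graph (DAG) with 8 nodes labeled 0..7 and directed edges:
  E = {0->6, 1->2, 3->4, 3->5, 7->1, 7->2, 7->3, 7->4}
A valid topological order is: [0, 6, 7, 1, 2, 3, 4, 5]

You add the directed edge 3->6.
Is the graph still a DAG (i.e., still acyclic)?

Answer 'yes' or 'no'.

Answer: yes

Derivation:
Given toposort: [0, 6, 7, 1, 2, 3, 4, 5]
Position of 3: index 5; position of 6: index 1
New edge 3->6: backward (u after v in old order)
Backward edge: old toposort is now invalid. Check if this creates a cycle.
Does 6 already reach 3? Reachable from 6: [6]. NO -> still a DAG (reorder needed).
Still a DAG? yes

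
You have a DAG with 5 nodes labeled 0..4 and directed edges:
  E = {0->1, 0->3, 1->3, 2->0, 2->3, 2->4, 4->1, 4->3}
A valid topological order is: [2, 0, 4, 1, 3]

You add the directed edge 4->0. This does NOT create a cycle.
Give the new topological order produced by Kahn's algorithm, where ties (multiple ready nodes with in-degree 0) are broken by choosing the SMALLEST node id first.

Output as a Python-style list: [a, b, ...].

Answer: [2, 4, 0, 1, 3]

Derivation:
Old toposort: [2, 0, 4, 1, 3]
Added edge: 4->0
Position of 4 (2) > position of 0 (1). Must reorder: 4 must now come before 0.
Run Kahn's algorithm (break ties by smallest node id):
  initial in-degrees: [2, 2, 0, 4, 1]
  ready (indeg=0): [2]
  pop 2: indeg[0]->1; indeg[3]->3; indeg[4]->0 | ready=[4] | order so far=[2]
  pop 4: indeg[0]->0; indeg[1]->1; indeg[3]->2 | ready=[0] | order so far=[2, 4]
  pop 0: indeg[1]->0; indeg[3]->1 | ready=[1] | order so far=[2, 4, 0]
  pop 1: indeg[3]->0 | ready=[3] | order so far=[2, 4, 0, 1]
  pop 3: no out-edges | ready=[] | order so far=[2, 4, 0, 1, 3]
  Result: [2, 4, 0, 1, 3]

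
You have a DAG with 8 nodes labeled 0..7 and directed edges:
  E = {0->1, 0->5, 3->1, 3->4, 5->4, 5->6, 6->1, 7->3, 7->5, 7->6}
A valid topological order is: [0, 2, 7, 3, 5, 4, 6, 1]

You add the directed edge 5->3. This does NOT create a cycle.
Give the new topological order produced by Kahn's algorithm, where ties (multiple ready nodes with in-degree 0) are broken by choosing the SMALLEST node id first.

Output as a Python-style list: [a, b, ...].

Answer: [0, 2, 7, 5, 3, 4, 6, 1]

Derivation:
Old toposort: [0, 2, 7, 3, 5, 4, 6, 1]
Added edge: 5->3
Position of 5 (4) > position of 3 (3). Must reorder: 5 must now come before 3.
Run Kahn's algorithm (break ties by smallest node id):
  initial in-degrees: [0, 3, 0, 2, 2, 2, 2, 0]
  ready (indeg=0): [0, 2, 7]
  pop 0: indeg[1]->2; indeg[5]->1 | ready=[2, 7] | order so far=[0]
  pop 2: no out-edges | ready=[7] | order so far=[0, 2]
  pop 7: indeg[3]->1; indeg[5]->0; indeg[6]->1 | ready=[5] | order so far=[0, 2, 7]
  pop 5: indeg[3]->0; indeg[4]->1; indeg[6]->0 | ready=[3, 6] | order so far=[0, 2, 7, 5]
  pop 3: indeg[1]->1; indeg[4]->0 | ready=[4, 6] | order so far=[0, 2, 7, 5, 3]
  pop 4: no out-edges | ready=[6] | order so far=[0, 2, 7, 5, 3, 4]
  pop 6: indeg[1]->0 | ready=[1] | order so far=[0, 2, 7, 5, 3, 4, 6]
  pop 1: no out-edges | ready=[] | order so far=[0, 2, 7, 5, 3, 4, 6, 1]
  Result: [0, 2, 7, 5, 3, 4, 6, 1]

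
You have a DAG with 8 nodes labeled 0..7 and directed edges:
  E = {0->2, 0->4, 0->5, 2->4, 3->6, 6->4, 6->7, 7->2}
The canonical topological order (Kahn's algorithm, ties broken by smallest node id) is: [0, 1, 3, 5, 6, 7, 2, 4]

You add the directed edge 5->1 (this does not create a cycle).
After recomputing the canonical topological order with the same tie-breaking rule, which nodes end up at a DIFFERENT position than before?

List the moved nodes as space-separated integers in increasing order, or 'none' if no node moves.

Answer: 1 3 5

Derivation:
Old toposort: [0, 1, 3, 5, 6, 7, 2, 4]
Added edge 5->1
Recompute Kahn (smallest-id tiebreak):
  initial in-degrees: [0, 1, 2, 0, 3, 1, 1, 1]
  ready (indeg=0): [0, 3]
  pop 0: indeg[2]->1; indeg[4]->2; indeg[5]->0 | ready=[3, 5] | order so far=[0]
  pop 3: indeg[6]->0 | ready=[5, 6] | order so far=[0, 3]
  pop 5: indeg[1]->0 | ready=[1, 6] | order so far=[0, 3, 5]
  pop 1: no out-edges | ready=[6] | order so far=[0, 3, 5, 1]
  pop 6: indeg[4]->1; indeg[7]->0 | ready=[7] | order so far=[0, 3, 5, 1, 6]
  pop 7: indeg[2]->0 | ready=[2] | order so far=[0, 3, 5, 1, 6, 7]
  pop 2: indeg[4]->0 | ready=[4] | order so far=[0, 3, 5, 1, 6, 7, 2]
  pop 4: no out-edges | ready=[] | order so far=[0, 3, 5, 1, 6, 7, 2, 4]
New canonical toposort: [0, 3, 5, 1, 6, 7, 2, 4]
Compare positions:
  Node 0: index 0 -> 0 (same)
  Node 1: index 1 -> 3 (moved)
  Node 2: index 6 -> 6 (same)
  Node 3: index 2 -> 1 (moved)
  Node 4: index 7 -> 7 (same)
  Node 5: index 3 -> 2 (moved)
  Node 6: index 4 -> 4 (same)
  Node 7: index 5 -> 5 (same)
Nodes that changed position: 1 3 5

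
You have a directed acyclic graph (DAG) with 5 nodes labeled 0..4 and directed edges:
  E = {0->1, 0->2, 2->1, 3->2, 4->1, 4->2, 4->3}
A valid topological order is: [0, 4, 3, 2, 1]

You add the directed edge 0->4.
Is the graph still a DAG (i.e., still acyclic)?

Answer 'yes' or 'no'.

Answer: yes

Derivation:
Given toposort: [0, 4, 3, 2, 1]
Position of 0: index 0; position of 4: index 1
New edge 0->4: forward
Forward edge: respects the existing order. Still a DAG, same toposort still valid.
Still a DAG? yes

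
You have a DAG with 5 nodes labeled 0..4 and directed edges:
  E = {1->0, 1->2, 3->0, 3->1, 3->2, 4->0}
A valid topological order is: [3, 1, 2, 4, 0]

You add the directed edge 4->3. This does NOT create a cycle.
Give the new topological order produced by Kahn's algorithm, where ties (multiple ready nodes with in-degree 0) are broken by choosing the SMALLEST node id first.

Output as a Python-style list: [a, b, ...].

Answer: [4, 3, 1, 0, 2]

Derivation:
Old toposort: [3, 1, 2, 4, 0]
Added edge: 4->3
Position of 4 (3) > position of 3 (0). Must reorder: 4 must now come before 3.
Run Kahn's algorithm (break ties by smallest node id):
  initial in-degrees: [3, 1, 2, 1, 0]
  ready (indeg=0): [4]
  pop 4: indeg[0]->2; indeg[3]->0 | ready=[3] | order so far=[4]
  pop 3: indeg[0]->1; indeg[1]->0; indeg[2]->1 | ready=[1] | order so far=[4, 3]
  pop 1: indeg[0]->0; indeg[2]->0 | ready=[0, 2] | order so far=[4, 3, 1]
  pop 0: no out-edges | ready=[2] | order so far=[4, 3, 1, 0]
  pop 2: no out-edges | ready=[] | order so far=[4, 3, 1, 0, 2]
  Result: [4, 3, 1, 0, 2]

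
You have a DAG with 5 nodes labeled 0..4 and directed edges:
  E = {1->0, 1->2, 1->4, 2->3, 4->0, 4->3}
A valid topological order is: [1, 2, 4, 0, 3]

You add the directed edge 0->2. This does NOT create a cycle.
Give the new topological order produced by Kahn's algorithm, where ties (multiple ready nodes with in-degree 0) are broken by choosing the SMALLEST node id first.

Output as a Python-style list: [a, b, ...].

Old toposort: [1, 2, 4, 0, 3]
Added edge: 0->2
Position of 0 (3) > position of 2 (1). Must reorder: 0 must now come before 2.
Run Kahn's algorithm (break ties by smallest node id):
  initial in-degrees: [2, 0, 2, 2, 1]
  ready (indeg=0): [1]
  pop 1: indeg[0]->1; indeg[2]->1; indeg[4]->0 | ready=[4] | order so far=[1]
  pop 4: indeg[0]->0; indeg[3]->1 | ready=[0] | order so far=[1, 4]
  pop 0: indeg[2]->0 | ready=[2] | order so far=[1, 4, 0]
  pop 2: indeg[3]->0 | ready=[3] | order so far=[1, 4, 0, 2]
  pop 3: no out-edges | ready=[] | order so far=[1, 4, 0, 2, 3]
  Result: [1, 4, 0, 2, 3]

Answer: [1, 4, 0, 2, 3]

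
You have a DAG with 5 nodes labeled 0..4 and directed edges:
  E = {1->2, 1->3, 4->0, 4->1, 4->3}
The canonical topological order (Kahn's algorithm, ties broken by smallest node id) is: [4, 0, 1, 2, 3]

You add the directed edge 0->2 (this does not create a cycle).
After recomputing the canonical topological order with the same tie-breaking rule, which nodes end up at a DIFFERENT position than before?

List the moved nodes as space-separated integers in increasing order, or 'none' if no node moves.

Old toposort: [4, 0, 1, 2, 3]
Added edge 0->2
Recompute Kahn (smallest-id tiebreak):
  initial in-degrees: [1, 1, 2, 2, 0]
  ready (indeg=0): [4]
  pop 4: indeg[0]->0; indeg[1]->0; indeg[3]->1 | ready=[0, 1] | order so far=[4]
  pop 0: indeg[2]->1 | ready=[1] | order so far=[4, 0]
  pop 1: indeg[2]->0; indeg[3]->0 | ready=[2, 3] | order so far=[4, 0, 1]
  pop 2: no out-edges | ready=[3] | order so far=[4, 0, 1, 2]
  pop 3: no out-edges | ready=[] | order so far=[4, 0, 1, 2, 3]
New canonical toposort: [4, 0, 1, 2, 3]
Compare positions:
  Node 0: index 1 -> 1 (same)
  Node 1: index 2 -> 2 (same)
  Node 2: index 3 -> 3 (same)
  Node 3: index 4 -> 4 (same)
  Node 4: index 0 -> 0 (same)
Nodes that changed position: none

Answer: none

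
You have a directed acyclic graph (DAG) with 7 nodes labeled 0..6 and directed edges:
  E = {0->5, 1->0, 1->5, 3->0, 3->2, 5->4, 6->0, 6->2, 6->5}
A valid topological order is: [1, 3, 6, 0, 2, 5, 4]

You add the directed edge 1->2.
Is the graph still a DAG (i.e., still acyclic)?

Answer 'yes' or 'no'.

Answer: yes

Derivation:
Given toposort: [1, 3, 6, 0, 2, 5, 4]
Position of 1: index 0; position of 2: index 4
New edge 1->2: forward
Forward edge: respects the existing order. Still a DAG, same toposort still valid.
Still a DAG? yes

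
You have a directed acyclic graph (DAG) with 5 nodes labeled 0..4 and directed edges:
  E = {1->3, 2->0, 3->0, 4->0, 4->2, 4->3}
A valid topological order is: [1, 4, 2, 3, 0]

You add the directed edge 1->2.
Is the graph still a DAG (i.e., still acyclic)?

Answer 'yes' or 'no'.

Answer: yes

Derivation:
Given toposort: [1, 4, 2, 3, 0]
Position of 1: index 0; position of 2: index 2
New edge 1->2: forward
Forward edge: respects the existing order. Still a DAG, same toposort still valid.
Still a DAG? yes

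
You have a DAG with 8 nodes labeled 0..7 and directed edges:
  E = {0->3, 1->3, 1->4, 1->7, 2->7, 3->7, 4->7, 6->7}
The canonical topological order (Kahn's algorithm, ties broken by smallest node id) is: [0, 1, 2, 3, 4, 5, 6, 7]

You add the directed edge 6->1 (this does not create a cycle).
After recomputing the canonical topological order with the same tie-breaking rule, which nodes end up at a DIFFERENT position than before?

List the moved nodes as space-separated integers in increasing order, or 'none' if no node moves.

Answer: 1 2 3 4 5 6

Derivation:
Old toposort: [0, 1, 2, 3, 4, 5, 6, 7]
Added edge 6->1
Recompute Kahn (smallest-id tiebreak):
  initial in-degrees: [0, 1, 0, 2, 1, 0, 0, 5]
  ready (indeg=0): [0, 2, 5, 6]
  pop 0: indeg[3]->1 | ready=[2, 5, 6] | order so far=[0]
  pop 2: indeg[7]->4 | ready=[5, 6] | order so far=[0, 2]
  pop 5: no out-edges | ready=[6] | order so far=[0, 2, 5]
  pop 6: indeg[1]->0; indeg[7]->3 | ready=[1] | order so far=[0, 2, 5, 6]
  pop 1: indeg[3]->0; indeg[4]->0; indeg[7]->2 | ready=[3, 4] | order so far=[0, 2, 5, 6, 1]
  pop 3: indeg[7]->1 | ready=[4] | order so far=[0, 2, 5, 6, 1, 3]
  pop 4: indeg[7]->0 | ready=[7] | order so far=[0, 2, 5, 6, 1, 3, 4]
  pop 7: no out-edges | ready=[] | order so far=[0, 2, 5, 6, 1, 3, 4, 7]
New canonical toposort: [0, 2, 5, 6, 1, 3, 4, 7]
Compare positions:
  Node 0: index 0 -> 0 (same)
  Node 1: index 1 -> 4 (moved)
  Node 2: index 2 -> 1 (moved)
  Node 3: index 3 -> 5 (moved)
  Node 4: index 4 -> 6 (moved)
  Node 5: index 5 -> 2 (moved)
  Node 6: index 6 -> 3 (moved)
  Node 7: index 7 -> 7 (same)
Nodes that changed position: 1 2 3 4 5 6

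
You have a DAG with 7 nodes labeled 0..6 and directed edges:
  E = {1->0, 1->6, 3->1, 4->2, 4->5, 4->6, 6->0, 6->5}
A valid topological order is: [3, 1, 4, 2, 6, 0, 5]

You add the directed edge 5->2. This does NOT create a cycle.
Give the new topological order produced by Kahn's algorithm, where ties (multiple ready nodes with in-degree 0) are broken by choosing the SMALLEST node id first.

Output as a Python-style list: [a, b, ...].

Old toposort: [3, 1, 4, 2, 6, 0, 5]
Added edge: 5->2
Position of 5 (6) > position of 2 (3). Must reorder: 5 must now come before 2.
Run Kahn's algorithm (break ties by smallest node id):
  initial in-degrees: [2, 1, 2, 0, 0, 2, 2]
  ready (indeg=0): [3, 4]
  pop 3: indeg[1]->0 | ready=[1, 4] | order so far=[3]
  pop 1: indeg[0]->1; indeg[6]->1 | ready=[4] | order so far=[3, 1]
  pop 4: indeg[2]->1; indeg[5]->1; indeg[6]->0 | ready=[6] | order so far=[3, 1, 4]
  pop 6: indeg[0]->0; indeg[5]->0 | ready=[0, 5] | order so far=[3, 1, 4, 6]
  pop 0: no out-edges | ready=[5] | order so far=[3, 1, 4, 6, 0]
  pop 5: indeg[2]->0 | ready=[2] | order so far=[3, 1, 4, 6, 0, 5]
  pop 2: no out-edges | ready=[] | order so far=[3, 1, 4, 6, 0, 5, 2]
  Result: [3, 1, 4, 6, 0, 5, 2]

Answer: [3, 1, 4, 6, 0, 5, 2]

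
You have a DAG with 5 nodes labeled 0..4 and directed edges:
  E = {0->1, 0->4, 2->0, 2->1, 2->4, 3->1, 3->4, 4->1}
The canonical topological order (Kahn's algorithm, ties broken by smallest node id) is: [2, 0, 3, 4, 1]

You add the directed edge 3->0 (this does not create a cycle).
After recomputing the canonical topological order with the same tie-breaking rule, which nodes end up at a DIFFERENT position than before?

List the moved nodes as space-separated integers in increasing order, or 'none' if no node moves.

Old toposort: [2, 0, 3, 4, 1]
Added edge 3->0
Recompute Kahn (smallest-id tiebreak):
  initial in-degrees: [2, 4, 0, 0, 3]
  ready (indeg=0): [2, 3]
  pop 2: indeg[0]->1; indeg[1]->3; indeg[4]->2 | ready=[3] | order so far=[2]
  pop 3: indeg[0]->0; indeg[1]->2; indeg[4]->1 | ready=[0] | order so far=[2, 3]
  pop 0: indeg[1]->1; indeg[4]->0 | ready=[4] | order so far=[2, 3, 0]
  pop 4: indeg[1]->0 | ready=[1] | order so far=[2, 3, 0, 4]
  pop 1: no out-edges | ready=[] | order so far=[2, 3, 0, 4, 1]
New canonical toposort: [2, 3, 0, 4, 1]
Compare positions:
  Node 0: index 1 -> 2 (moved)
  Node 1: index 4 -> 4 (same)
  Node 2: index 0 -> 0 (same)
  Node 3: index 2 -> 1 (moved)
  Node 4: index 3 -> 3 (same)
Nodes that changed position: 0 3

Answer: 0 3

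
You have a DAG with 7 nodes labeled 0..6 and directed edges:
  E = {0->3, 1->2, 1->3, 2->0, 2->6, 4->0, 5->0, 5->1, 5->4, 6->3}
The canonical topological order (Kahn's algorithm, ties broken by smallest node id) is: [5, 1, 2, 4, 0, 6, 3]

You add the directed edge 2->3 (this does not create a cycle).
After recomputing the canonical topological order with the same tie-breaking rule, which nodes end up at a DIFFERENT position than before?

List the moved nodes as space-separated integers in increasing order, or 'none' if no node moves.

Old toposort: [5, 1, 2, 4, 0, 6, 3]
Added edge 2->3
Recompute Kahn (smallest-id tiebreak):
  initial in-degrees: [3, 1, 1, 4, 1, 0, 1]
  ready (indeg=0): [5]
  pop 5: indeg[0]->2; indeg[1]->0; indeg[4]->0 | ready=[1, 4] | order so far=[5]
  pop 1: indeg[2]->0; indeg[3]->3 | ready=[2, 4] | order so far=[5, 1]
  pop 2: indeg[0]->1; indeg[3]->2; indeg[6]->0 | ready=[4, 6] | order so far=[5, 1, 2]
  pop 4: indeg[0]->0 | ready=[0, 6] | order so far=[5, 1, 2, 4]
  pop 0: indeg[3]->1 | ready=[6] | order so far=[5, 1, 2, 4, 0]
  pop 6: indeg[3]->0 | ready=[3] | order so far=[5, 1, 2, 4, 0, 6]
  pop 3: no out-edges | ready=[] | order so far=[5, 1, 2, 4, 0, 6, 3]
New canonical toposort: [5, 1, 2, 4, 0, 6, 3]
Compare positions:
  Node 0: index 4 -> 4 (same)
  Node 1: index 1 -> 1 (same)
  Node 2: index 2 -> 2 (same)
  Node 3: index 6 -> 6 (same)
  Node 4: index 3 -> 3 (same)
  Node 5: index 0 -> 0 (same)
  Node 6: index 5 -> 5 (same)
Nodes that changed position: none

Answer: none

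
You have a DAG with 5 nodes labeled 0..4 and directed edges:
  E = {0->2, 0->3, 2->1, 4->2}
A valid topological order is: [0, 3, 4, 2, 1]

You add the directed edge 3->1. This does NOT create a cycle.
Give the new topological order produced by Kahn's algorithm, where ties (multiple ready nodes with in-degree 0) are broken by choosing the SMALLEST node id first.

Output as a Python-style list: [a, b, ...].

Old toposort: [0, 3, 4, 2, 1]
Added edge: 3->1
Position of 3 (1) < position of 1 (4). Old order still valid.
Run Kahn's algorithm (break ties by smallest node id):
  initial in-degrees: [0, 2, 2, 1, 0]
  ready (indeg=0): [0, 4]
  pop 0: indeg[2]->1; indeg[3]->0 | ready=[3, 4] | order so far=[0]
  pop 3: indeg[1]->1 | ready=[4] | order so far=[0, 3]
  pop 4: indeg[2]->0 | ready=[2] | order so far=[0, 3, 4]
  pop 2: indeg[1]->0 | ready=[1] | order so far=[0, 3, 4, 2]
  pop 1: no out-edges | ready=[] | order so far=[0, 3, 4, 2, 1]
  Result: [0, 3, 4, 2, 1]

Answer: [0, 3, 4, 2, 1]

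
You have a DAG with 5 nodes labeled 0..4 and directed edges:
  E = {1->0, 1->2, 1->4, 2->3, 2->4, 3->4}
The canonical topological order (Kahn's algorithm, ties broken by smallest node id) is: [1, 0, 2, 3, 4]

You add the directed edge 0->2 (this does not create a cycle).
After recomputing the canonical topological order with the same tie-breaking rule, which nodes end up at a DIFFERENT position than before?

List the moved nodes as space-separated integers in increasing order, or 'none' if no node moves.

Answer: none

Derivation:
Old toposort: [1, 0, 2, 3, 4]
Added edge 0->2
Recompute Kahn (smallest-id tiebreak):
  initial in-degrees: [1, 0, 2, 1, 3]
  ready (indeg=0): [1]
  pop 1: indeg[0]->0; indeg[2]->1; indeg[4]->2 | ready=[0] | order so far=[1]
  pop 0: indeg[2]->0 | ready=[2] | order so far=[1, 0]
  pop 2: indeg[3]->0; indeg[4]->1 | ready=[3] | order so far=[1, 0, 2]
  pop 3: indeg[4]->0 | ready=[4] | order so far=[1, 0, 2, 3]
  pop 4: no out-edges | ready=[] | order so far=[1, 0, 2, 3, 4]
New canonical toposort: [1, 0, 2, 3, 4]
Compare positions:
  Node 0: index 1 -> 1 (same)
  Node 1: index 0 -> 0 (same)
  Node 2: index 2 -> 2 (same)
  Node 3: index 3 -> 3 (same)
  Node 4: index 4 -> 4 (same)
Nodes that changed position: none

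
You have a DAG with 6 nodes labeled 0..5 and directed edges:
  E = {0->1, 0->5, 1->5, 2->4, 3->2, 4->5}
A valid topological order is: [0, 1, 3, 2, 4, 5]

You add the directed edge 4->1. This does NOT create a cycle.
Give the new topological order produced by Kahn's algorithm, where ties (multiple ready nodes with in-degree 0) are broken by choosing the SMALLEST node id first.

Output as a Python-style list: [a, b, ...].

Answer: [0, 3, 2, 4, 1, 5]

Derivation:
Old toposort: [0, 1, 3, 2, 4, 5]
Added edge: 4->1
Position of 4 (4) > position of 1 (1). Must reorder: 4 must now come before 1.
Run Kahn's algorithm (break ties by smallest node id):
  initial in-degrees: [0, 2, 1, 0, 1, 3]
  ready (indeg=0): [0, 3]
  pop 0: indeg[1]->1; indeg[5]->2 | ready=[3] | order so far=[0]
  pop 3: indeg[2]->0 | ready=[2] | order so far=[0, 3]
  pop 2: indeg[4]->0 | ready=[4] | order so far=[0, 3, 2]
  pop 4: indeg[1]->0; indeg[5]->1 | ready=[1] | order so far=[0, 3, 2, 4]
  pop 1: indeg[5]->0 | ready=[5] | order so far=[0, 3, 2, 4, 1]
  pop 5: no out-edges | ready=[] | order so far=[0, 3, 2, 4, 1, 5]
  Result: [0, 3, 2, 4, 1, 5]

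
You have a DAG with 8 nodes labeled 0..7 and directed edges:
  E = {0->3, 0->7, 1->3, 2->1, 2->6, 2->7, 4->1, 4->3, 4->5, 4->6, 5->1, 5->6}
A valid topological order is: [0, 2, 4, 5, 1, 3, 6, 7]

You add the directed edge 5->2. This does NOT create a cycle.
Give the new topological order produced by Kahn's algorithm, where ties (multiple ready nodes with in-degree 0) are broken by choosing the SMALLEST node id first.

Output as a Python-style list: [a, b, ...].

Old toposort: [0, 2, 4, 5, 1, 3, 6, 7]
Added edge: 5->2
Position of 5 (3) > position of 2 (1). Must reorder: 5 must now come before 2.
Run Kahn's algorithm (break ties by smallest node id):
  initial in-degrees: [0, 3, 1, 3, 0, 1, 3, 2]
  ready (indeg=0): [0, 4]
  pop 0: indeg[3]->2; indeg[7]->1 | ready=[4] | order so far=[0]
  pop 4: indeg[1]->2; indeg[3]->1; indeg[5]->0; indeg[6]->2 | ready=[5] | order so far=[0, 4]
  pop 5: indeg[1]->1; indeg[2]->0; indeg[6]->1 | ready=[2] | order so far=[0, 4, 5]
  pop 2: indeg[1]->0; indeg[6]->0; indeg[7]->0 | ready=[1, 6, 7] | order so far=[0, 4, 5, 2]
  pop 1: indeg[3]->0 | ready=[3, 6, 7] | order so far=[0, 4, 5, 2, 1]
  pop 3: no out-edges | ready=[6, 7] | order so far=[0, 4, 5, 2, 1, 3]
  pop 6: no out-edges | ready=[7] | order so far=[0, 4, 5, 2, 1, 3, 6]
  pop 7: no out-edges | ready=[] | order so far=[0, 4, 5, 2, 1, 3, 6, 7]
  Result: [0, 4, 5, 2, 1, 3, 6, 7]

Answer: [0, 4, 5, 2, 1, 3, 6, 7]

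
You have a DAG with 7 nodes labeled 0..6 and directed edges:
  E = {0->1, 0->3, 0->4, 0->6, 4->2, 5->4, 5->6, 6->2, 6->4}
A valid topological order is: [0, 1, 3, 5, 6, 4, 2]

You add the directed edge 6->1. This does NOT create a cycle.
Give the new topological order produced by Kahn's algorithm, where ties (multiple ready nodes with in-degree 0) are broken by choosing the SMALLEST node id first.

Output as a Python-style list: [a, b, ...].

Old toposort: [0, 1, 3, 5, 6, 4, 2]
Added edge: 6->1
Position of 6 (4) > position of 1 (1). Must reorder: 6 must now come before 1.
Run Kahn's algorithm (break ties by smallest node id):
  initial in-degrees: [0, 2, 2, 1, 3, 0, 2]
  ready (indeg=0): [0, 5]
  pop 0: indeg[1]->1; indeg[3]->0; indeg[4]->2; indeg[6]->1 | ready=[3, 5] | order so far=[0]
  pop 3: no out-edges | ready=[5] | order so far=[0, 3]
  pop 5: indeg[4]->1; indeg[6]->0 | ready=[6] | order so far=[0, 3, 5]
  pop 6: indeg[1]->0; indeg[2]->1; indeg[4]->0 | ready=[1, 4] | order so far=[0, 3, 5, 6]
  pop 1: no out-edges | ready=[4] | order so far=[0, 3, 5, 6, 1]
  pop 4: indeg[2]->0 | ready=[2] | order so far=[0, 3, 5, 6, 1, 4]
  pop 2: no out-edges | ready=[] | order so far=[0, 3, 5, 6, 1, 4, 2]
  Result: [0, 3, 5, 6, 1, 4, 2]

Answer: [0, 3, 5, 6, 1, 4, 2]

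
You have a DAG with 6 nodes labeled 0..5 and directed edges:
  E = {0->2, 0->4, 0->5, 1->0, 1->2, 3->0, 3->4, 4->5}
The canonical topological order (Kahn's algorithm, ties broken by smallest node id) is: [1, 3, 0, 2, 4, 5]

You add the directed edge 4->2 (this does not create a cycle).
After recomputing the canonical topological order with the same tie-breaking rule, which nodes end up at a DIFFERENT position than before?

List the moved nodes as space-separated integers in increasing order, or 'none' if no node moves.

Old toposort: [1, 3, 0, 2, 4, 5]
Added edge 4->2
Recompute Kahn (smallest-id tiebreak):
  initial in-degrees: [2, 0, 3, 0, 2, 2]
  ready (indeg=0): [1, 3]
  pop 1: indeg[0]->1; indeg[2]->2 | ready=[3] | order so far=[1]
  pop 3: indeg[0]->0; indeg[4]->1 | ready=[0] | order so far=[1, 3]
  pop 0: indeg[2]->1; indeg[4]->0; indeg[5]->1 | ready=[4] | order so far=[1, 3, 0]
  pop 4: indeg[2]->0; indeg[5]->0 | ready=[2, 5] | order so far=[1, 3, 0, 4]
  pop 2: no out-edges | ready=[5] | order so far=[1, 3, 0, 4, 2]
  pop 5: no out-edges | ready=[] | order so far=[1, 3, 0, 4, 2, 5]
New canonical toposort: [1, 3, 0, 4, 2, 5]
Compare positions:
  Node 0: index 2 -> 2 (same)
  Node 1: index 0 -> 0 (same)
  Node 2: index 3 -> 4 (moved)
  Node 3: index 1 -> 1 (same)
  Node 4: index 4 -> 3 (moved)
  Node 5: index 5 -> 5 (same)
Nodes that changed position: 2 4

Answer: 2 4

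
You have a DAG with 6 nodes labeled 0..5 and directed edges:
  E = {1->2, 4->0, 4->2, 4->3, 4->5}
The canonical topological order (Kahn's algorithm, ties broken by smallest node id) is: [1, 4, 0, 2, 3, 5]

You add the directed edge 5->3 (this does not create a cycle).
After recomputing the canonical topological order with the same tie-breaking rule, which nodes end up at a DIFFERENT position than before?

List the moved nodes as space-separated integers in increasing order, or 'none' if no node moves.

Answer: 3 5

Derivation:
Old toposort: [1, 4, 0, 2, 3, 5]
Added edge 5->3
Recompute Kahn (smallest-id tiebreak):
  initial in-degrees: [1, 0, 2, 2, 0, 1]
  ready (indeg=0): [1, 4]
  pop 1: indeg[2]->1 | ready=[4] | order so far=[1]
  pop 4: indeg[0]->0; indeg[2]->0; indeg[3]->1; indeg[5]->0 | ready=[0, 2, 5] | order so far=[1, 4]
  pop 0: no out-edges | ready=[2, 5] | order so far=[1, 4, 0]
  pop 2: no out-edges | ready=[5] | order so far=[1, 4, 0, 2]
  pop 5: indeg[3]->0 | ready=[3] | order so far=[1, 4, 0, 2, 5]
  pop 3: no out-edges | ready=[] | order so far=[1, 4, 0, 2, 5, 3]
New canonical toposort: [1, 4, 0, 2, 5, 3]
Compare positions:
  Node 0: index 2 -> 2 (same)
  Node 1: index 0 -> 0 (same)
  Node 2: index 3 -> 3 (same)
  Node 3: index 4 -> 5 (moved)
  Node 4: index 1 -> 1 (same)
  Node 5: index 5 -> 4 (moved)
Nodes that changed position: 3 5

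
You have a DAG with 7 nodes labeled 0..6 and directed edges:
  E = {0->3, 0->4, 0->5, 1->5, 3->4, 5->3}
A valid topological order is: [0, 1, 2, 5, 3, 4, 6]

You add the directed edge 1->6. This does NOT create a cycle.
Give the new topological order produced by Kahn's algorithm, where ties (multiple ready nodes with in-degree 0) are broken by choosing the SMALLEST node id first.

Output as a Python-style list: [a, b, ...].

Old toposort: [0, 1, 2, 5, 3, 4, 6]
Added edge: 1->6
Position of 1 (1) < position of 6 (6). Old order still valid.
Run Kahn's algorithm (break ties by smallest node id):
  initial in-degrees: [0, 0, 0, 2, 2, 2, 1]
  ready (indeg=0): [0, 1, 2]
  pop 0: indeg[3]->1; indeg[4]->1; indeg[5]->1 | ready=[1, 2] | order so far=[0]
  pop 1: indeg[5]->0; indeg[6]->0 | ready=[2, 5, 6] | order so far=[0, 1]
  pop 2: no out-edges | ready=[5, 6] | order so far=[0, 1, 2]
  pop 5: indeg[3]->0 | ready=[3, 6] | order so far=[0, 1, 2, 5]
  pop 3: indeg[4]->0 | ready=[4, 6] | order so far=[0, 1, 2, 5, 3]
  pop 4: no out-edges | ready=[6] | order so far=[0, 1, 2, 5, 3, 4]
  pop 6: no out-edges | ready=[] | order so far=[0, 1, 2, 5, 3, 4, 6]
  Result: [0, 1, 2, 5, 3, 4, 6]

Answer: [0, 1, 2, 5, 3, 4, 6]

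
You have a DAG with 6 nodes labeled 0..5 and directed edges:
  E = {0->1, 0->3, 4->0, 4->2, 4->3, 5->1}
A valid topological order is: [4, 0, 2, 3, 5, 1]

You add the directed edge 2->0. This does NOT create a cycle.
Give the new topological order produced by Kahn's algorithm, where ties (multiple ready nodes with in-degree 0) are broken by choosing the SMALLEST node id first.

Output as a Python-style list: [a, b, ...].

Answer: [4, 2, 0, 3, 5, 1]

Derivation:
Old toposort: [4, 0, 2, 3, 5, 1]
Added edge: 2->0
Position of 2 (2) > position of 0 (1). Must reorder: 2 must now come before 0.
Run Kahn's algorithm (break ties by smallest node id):
  initial in-degrees: [2, 2, 1, 2, 0, 0]
  ready (indeg=0): [4, 5]
  pop 4: indeg[0]->1; indeg[2]->0; indeg[3]->1 | ready=[2, 5] | order so far=[4]
  pop 2: indeg[0]->0 | ready=[0, 5] | order so far=[4, 2]
  pop 0: indeg[1]->1; indeg[3]->0 | ready=[3, 5] | order so far=[4, 2, 0]
  pop 3: no out-edges | ready=[5] | order so far=[4, 2, 0, 3]
  pop 5: indeg[1]->0 | ready=[1] | order so far=[4, 2, 0, 3, 5]
  pop 1: no out-edges | ready=[] | order so far=[4, 2, 0, 3, 5, 1]
  Result: [4, 2, 0, 3, 5, 1]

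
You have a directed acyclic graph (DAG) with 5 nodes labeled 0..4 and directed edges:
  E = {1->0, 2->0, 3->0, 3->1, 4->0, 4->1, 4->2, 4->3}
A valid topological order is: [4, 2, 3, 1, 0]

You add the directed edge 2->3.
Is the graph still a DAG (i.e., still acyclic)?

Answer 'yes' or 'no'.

Given toposort: [4, 2, 3, 1, 0]
Position of 2: index 1; position of 3: index 2
New edge 2->3: forward
Forward edge: respects the existing order. Still a DAG, same toposort still valid.
Still a DAG? yes

Answer: yes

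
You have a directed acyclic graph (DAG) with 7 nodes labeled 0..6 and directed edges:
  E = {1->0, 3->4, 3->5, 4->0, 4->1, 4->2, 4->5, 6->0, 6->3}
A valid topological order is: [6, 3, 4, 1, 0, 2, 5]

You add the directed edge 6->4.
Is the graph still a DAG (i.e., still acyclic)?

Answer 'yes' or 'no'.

Given toposort: [6, 3, 4, 1, 0, 2, 5]
Position of 6: index 0; position of 4: index 2
New edge 6->4: forward
Forward edge: respects the existing order. Still a DAG, same toposort still valid.
Still a DAG? yes

Answer: yes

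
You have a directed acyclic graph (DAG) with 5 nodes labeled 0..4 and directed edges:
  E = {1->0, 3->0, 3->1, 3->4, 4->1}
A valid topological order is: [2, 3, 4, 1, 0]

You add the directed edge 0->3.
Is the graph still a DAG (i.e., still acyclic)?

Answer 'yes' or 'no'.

Given toposort: [2, 3, 4, 1, 0]
Position of 0: index 4; position of 3: index 1
New edge 0->3: backward (u after v in old order)
Backward edge: old toposort is now invalid. Check if this creates a cycle.
Does 3 already reach 0? Reachable from 3: [0, 1, 3, 4]. YES -> cycle!
Still a DAG? no

Answer: no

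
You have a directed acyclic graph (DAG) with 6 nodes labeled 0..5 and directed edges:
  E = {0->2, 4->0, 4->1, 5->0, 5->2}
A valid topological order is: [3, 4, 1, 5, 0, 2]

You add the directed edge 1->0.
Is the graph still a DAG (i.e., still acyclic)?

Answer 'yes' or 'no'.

Answer: yes

Derivation:
Given toposort: [3, 4, 1, 5, 0, 2]
Position of 1: index 2; position of 0: index 4
New edge 1->0: forward
Forward edge: respects the existing order. Still a DAG, same toposort still valid.
Still a DAG? yes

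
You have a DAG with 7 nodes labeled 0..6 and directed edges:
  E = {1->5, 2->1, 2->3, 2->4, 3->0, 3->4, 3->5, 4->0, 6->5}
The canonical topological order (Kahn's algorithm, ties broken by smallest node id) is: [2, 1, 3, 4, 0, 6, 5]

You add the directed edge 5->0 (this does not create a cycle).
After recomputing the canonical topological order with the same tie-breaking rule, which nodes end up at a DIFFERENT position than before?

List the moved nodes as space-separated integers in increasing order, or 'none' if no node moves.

Old toposort: [2, 1, 3, 4, 0, 6, 5]
Added edge 5->0
Recompute Kahn (smallest-id tiebreak):
  initial in-degrees: [3, 1, 0, 1, 2, 3, 0]
  ready (indeg=0): [2, 6]
  pop 2: indeg[1]->0; indeg[3]->0; indeg[4]->1 | ready=[1, 3, 6] | order so far=[2]
  pop 1: indeg[5]->2 | ready=[3, 6] | order so far=[2, 1]
  pop 3: indeg[0]->2; indeg[4]->0; indeg[5]->1 | ready=[4, 6] | order so far=[2, 1, 3]
  pop 4: indeg[0]->1 | ready=[6] | order so far=[2, 1, 3, 4]
  pop 6: indeg[5]->0 | ready=[5] | order so far=[2, 1, 3, 4, 6]
  pop 5: indeg[0]->0 | ready=[0] | order so far=[2, 1, 3, 4, 6, 5]
  pop 0: no out-edges | ready=[] | order so far=[2, 1, 3, 4, 6, 5, 0]
New canonical toposort: [2, 1, 3, 4, 6, 5, 0]
Compare positions:
  Node 0: index 4 -> 6 (moved)
  Node 1: index 1 -> 1 (same)
  Node 2: index 0 -> 0 (same)
  Node 3: index 2 -> 2 (same)
  Node 4: index 3 -> 3 (same)
  Node 5: index 6 -> 5 (moved)
  Node 6: index 5 -> 4 (moved)
Nodes that changed position: 0 5 6

Answer: 0 5 6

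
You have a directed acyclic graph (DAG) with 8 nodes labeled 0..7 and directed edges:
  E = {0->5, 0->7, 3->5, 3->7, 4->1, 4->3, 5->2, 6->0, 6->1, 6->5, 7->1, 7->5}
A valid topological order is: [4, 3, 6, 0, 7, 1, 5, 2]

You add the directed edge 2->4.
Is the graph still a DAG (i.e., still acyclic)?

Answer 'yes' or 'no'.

Given toposort: [4, 3, 6, 0, 7, 1, 5, 2]
Position of 2: index 7; position of 4: index 0
New edge 2->4: backward (u after v in old order)
Backward edge: old toposort is now invalid. Check if this creates a cycle.
Does 4 already reach 2? Reachable from 4: [1, 2, 3, 4, 5, 7]. YES -> cycle!
Still a DAG? no

Answer: no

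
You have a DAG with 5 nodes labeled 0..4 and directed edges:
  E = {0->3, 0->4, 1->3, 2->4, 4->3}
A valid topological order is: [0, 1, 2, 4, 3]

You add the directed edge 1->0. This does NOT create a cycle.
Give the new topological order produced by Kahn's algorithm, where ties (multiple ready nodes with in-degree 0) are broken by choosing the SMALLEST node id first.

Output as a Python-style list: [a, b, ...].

Old toposort: [0, 1, 2, 4, 3]
Added edge: 1->0
Position of 1 (1) > position of 0 (0). Must reorder: 1 must now come before 0.
Run Kahn's algorithm (break ties by smallest node id):
  initial in-degrees: [1, 0, 0, 3, 2]
  ready (indeg=0): [1, 2]
  pop 1: indeg[0]->0; indeg[3]->2 | ready=[0, 2] | order so far=[1]
  pop 0: indeg[3]->1; indeg[4]->1 | ready=[2] | order so far=[1, 0]
  pop 2: indeg[4]->0 | ready=[4] | order so far=[1, 0, 2]
  pop 4: indeg[3]->0 | ready=[3] | order so far=[1, 0, 2, 4]
  pop 3: no out-edges | ready=[] | order so far=[1, 0, 2, 4, 3]
  Result: [1, 0, 2, 4, 3]

Answer: [1, 0, 2, 4, 3]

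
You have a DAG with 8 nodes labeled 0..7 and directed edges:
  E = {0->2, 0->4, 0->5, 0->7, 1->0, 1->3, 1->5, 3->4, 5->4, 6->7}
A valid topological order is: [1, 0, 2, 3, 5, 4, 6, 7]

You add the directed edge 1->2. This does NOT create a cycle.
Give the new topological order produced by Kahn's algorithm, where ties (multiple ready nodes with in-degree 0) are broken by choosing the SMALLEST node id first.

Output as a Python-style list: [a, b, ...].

Old toposort: [1, 0, 2, 3, 5, 4, 6, 7]
Added edge: 1->2
Position of 1 (0) < position of 2 (2). Old order still valid.
Run Kahn's algorithm (break ties by smallest node id):
  initial in-degrees: [1, 0, 2, 1, 3, 2, 0, 2]
  ready (indeg=0): [1, 6]
  pop 1: indeg[0]->0; indeg[2]->1; indeg[3]->0; indeg[5]->1 | ready=[0, 3, 6] | order so far=[1]
  pop 0: indeg[2]->0; indeg[4]->2; indeg[5]->0; indeg[7]->1 | ready=[2, 3, 5, 6] | order so far=[1, 0]
  pop 2: no out-edges | ready=[3, 5, 6] | order so far=[1, 0, 2]
  pop 3: indeg[4]->1 | ready=[5, 6] | order so far=[1, 0, 2, 3]
  pop 5: indeg[4]->0 | ready=[4, 6] | order so far=[1, 0, 2, 3, 5]
  pop 4: no out-edges | ready=[6] | order so far=[1, 0, 2, 3, 5, 4]
  pop 6: indeg[7]->0 | ready=[7] | order so far=[1, 0, 2, 3, 5, 4, 6]
  pop 7: no out-edges | ready=[] | order so far=[1, 0, 2, 3, 5, 4, 6, 7]
  Result: [1, 0, 2, 3, 5, 4, 6, 7]

Answer: [1, 0, 2, 3, 5, 4, 6, 7]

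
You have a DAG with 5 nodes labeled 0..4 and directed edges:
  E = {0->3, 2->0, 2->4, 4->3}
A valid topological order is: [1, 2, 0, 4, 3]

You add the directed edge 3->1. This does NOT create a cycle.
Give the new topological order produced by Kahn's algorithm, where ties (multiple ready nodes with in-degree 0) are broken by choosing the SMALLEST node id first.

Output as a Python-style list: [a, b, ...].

Old toposort: [1, 2, 0, 4, 3]
Added edge: 3->1
Position of 3 (4) > position of 1 (0). Must reorder: 3 must now come before 1.
Run Kahn's algorithm (break ties by smallest node id):
  initial in-degrees: [1, 1, 0, 2, 1]
  ready (indeg=0): [2]
  pop 2: indeg[0]->0; indeg[4]->0 | ready=[0, 4] | order so far=[2]
  pop 0: indeg[3]->1 | ready=[4] | order so far=[2, 0]
  pop 4: indeg[3]->0 | ready=[3] | order so far=[2, 0, 4]
  pop 3: indeg[1]->0 | ready=[1] | order so far=[2, 0, 4, 3]
  pop 1: no out-edges | ready=[] | order so far=[2, 0, 4, 3, 1]
  Result: [2, 0, 4, 3, 1]

Answer: [2, 0, 4, 3, 1]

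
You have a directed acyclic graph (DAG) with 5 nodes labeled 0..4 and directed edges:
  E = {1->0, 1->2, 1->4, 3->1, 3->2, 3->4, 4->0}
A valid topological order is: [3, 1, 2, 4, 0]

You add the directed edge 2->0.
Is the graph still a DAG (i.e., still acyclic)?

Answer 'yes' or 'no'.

Given toposort: [3, 1, 2, 4, 0]
Position of 2: index 2; position of 0: index 4
New edge 2->0: forward
Forward edge: respects the existing order. Still a DAG, same toposort still valid.
Still a DAG? yes

Answer: yes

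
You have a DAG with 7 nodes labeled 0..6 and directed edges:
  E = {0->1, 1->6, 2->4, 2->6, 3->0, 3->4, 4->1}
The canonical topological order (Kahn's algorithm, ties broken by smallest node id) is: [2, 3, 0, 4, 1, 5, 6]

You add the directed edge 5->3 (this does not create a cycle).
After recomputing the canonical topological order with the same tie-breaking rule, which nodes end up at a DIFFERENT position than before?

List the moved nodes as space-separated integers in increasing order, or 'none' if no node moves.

Old toposort: [2, 3, 0, 4, 1, 5, 6]
Added edge 5->3
Recompute Kahn (smallest-id tiebreak):
  initial in-degrees: [1, 2, 0, 1, 2, 0, 2]
  ready (indeg=0): [2, 5]
  pop 2: indeg[4]->1; indeg[6]->1 | ready=[5] | order so far=[2]
  pop 5: indeg[3]->0 | ready=[3] | order so far=[2, 5]
  pop 3: indeg[0]->0; indeg[4]->0 | ready=[0, 4] | order so far=[2, 5, 3]
  pop 0: indeg[1]->1 | ready=[4] | order so far=[2, 5, 3, 0]
  pop 4: indeg[1]->0 | ready=[1] | order so far=[2, 5, 3, 0, 4]
  pop 1: indeg[6]->0 | ready=[6] | order so far=[2, 5, 3, 0, 4, 1]
  pop 6: no out-edges | ready=[] | order so far=[2, 5, 3, 0, 4, 1, 6]
New canonical toposort: [2, 5, 3, 0, 4, 1, 6]
Compare positions:
  Node 0: index 2 -> 3 (moved)
  Node 1: index 4 -> 5 (moved)
  Node 2: index 0 -> 0 (same)
  Node 3: index 1 -> 2 (moved)
  Node 4: index 3 -> 4 (moved)
  Node 5: index 5 -> 1 (moved)
  Node 6: index 6 -> 6 (same)
Nodes that changed position: 0 1 3 4 5

Answer: 0 1 3 4 5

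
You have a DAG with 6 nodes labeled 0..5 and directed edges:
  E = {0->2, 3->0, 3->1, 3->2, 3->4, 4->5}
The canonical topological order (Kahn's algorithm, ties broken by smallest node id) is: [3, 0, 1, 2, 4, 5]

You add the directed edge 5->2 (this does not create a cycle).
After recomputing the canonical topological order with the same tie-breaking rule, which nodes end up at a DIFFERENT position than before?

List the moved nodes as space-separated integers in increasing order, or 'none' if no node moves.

Answer: 2 4 5

Derivation:
Old toposort: [3, 0, 1, 2, 4, 5]
Added edge 5->2
Recompute Kahn (smallest-id tiebreak):
  initial in-degrees: [1, 1, 3, 0, 1, 1]
  ready (indeg=0): [3]
  pop 3: indeg[0]->0; indeg[1]->0; indeg[2]->2; indeg[4]->0 | ready=[0, 1, 4] | order so far=[3]
  pop 0: indeg[2]->1 | ready=[1, 4] | order so far=[3, 0]
  pop 1: no out-edges | ready=[4] | order so far=[3, 0, 1]
  pop 4: indeg[5]->0 | ready=[5] | order so far=[3, 0, 1, 4]
  pop 5: indeg[2]->0 | ready=[2] | order so far=[3, 0, 1, 4, 5]
  pop 2: no out-edges | ready=[] | order so far=[3, 0, 1, 4, 5, 2]
New canonical toposort: [3, 0, 1, 4, 5, 2]
Compare positions:
  Node 0: index 1 -> 1 (same)
  Node 1: index 2 -> 2 (same)
  Node 2: index 3 -> 5 (moved)
  Node 3: index 0 -> 0 (same)
  Node 4: index 4 -> 3 (moved)
  Node 5: index 5 -> 4 (moved)
Nodes that changed position: 2 4 5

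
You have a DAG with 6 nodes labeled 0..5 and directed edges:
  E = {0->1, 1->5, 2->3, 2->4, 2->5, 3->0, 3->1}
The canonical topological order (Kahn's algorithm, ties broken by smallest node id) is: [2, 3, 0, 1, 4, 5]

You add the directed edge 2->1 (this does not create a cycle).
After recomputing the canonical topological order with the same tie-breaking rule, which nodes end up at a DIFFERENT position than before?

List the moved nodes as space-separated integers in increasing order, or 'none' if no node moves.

Old toposort: [2, 3, 0, 1, 4, 5]
Added edge 2->1
Recompute Kahn (smallest-id tiebreak):
  initial in-degrees: [1, 3, 0, 1, 1, 2]
  ready (indeg=0): [2]
  pop 2: indeg[1]->2; indeg[3]->0; indeg[4]->0; indeg[5]->1 | ready=[3, 4] | order so far=[2]
  pop 3: indeg[0]->0; indeg[1]->1 | ready=[0, 4] | order so far=[2, 3]
  pop 0: indeg[1]->0 | ready=[1, 4] | order so far=[2, 3, 0]
  pop 1: indeg[5]->0 | ready=[4, 5] | order so far=[2, 3, 0, 1]
  pop 4: no out-edges | ready=[5] | order so far=[2, 3, 0, 1, 4]
  pop 5: no out-edges | ready=[] | order so far=[2, 3, 0, 1, 4, 5]
New canonical toposort: [2, 3, 0, 1, 4, 5]
Compare positions:
  Node 0: index 2 -> 2 (same)
  Node 1: index 3 -> 3 (same)
  Node 2: index 0 -> 0 (same)
  Node 3: index 1 -> 1 (same)
  Node 4: index 4 -> 4 (same)
  Node 5: index 5 -> 5 (same)
Nodes that changed position: none

Answer: none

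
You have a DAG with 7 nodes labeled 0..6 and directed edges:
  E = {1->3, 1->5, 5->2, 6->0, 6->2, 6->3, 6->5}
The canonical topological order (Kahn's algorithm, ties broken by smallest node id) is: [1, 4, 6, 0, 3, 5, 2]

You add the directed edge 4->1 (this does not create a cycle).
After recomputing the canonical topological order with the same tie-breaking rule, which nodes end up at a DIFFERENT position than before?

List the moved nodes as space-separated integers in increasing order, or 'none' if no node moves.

Answer: 1 4

Derivation:
Old toposort: [1, 4, 6, 0, 3, 5, 2]
Added edge 4->1
Recompute Kahn (smallest-id tiebreak):
  initial in-degrees: [1, 1, 2, 2, 0, 2, 0]
  ready (indeg=0): [4, 6]
  pop 4: indeg[1]->0 | ready=[1, 6] | order so far=[4]
  pop 1: indeg[3]->1; indeg[5]->1 | ready=[6] | order so far=[4, 1]
  pop 6: indeg[0]->0; indeg[2]->1; indeg[3]->0; indeg[5]->0 | ready=[0, 3, 5] | order so far=[4, 1, 6]
  pop 0: no out-edges | ready=[3, 5] | order so far=[4, 1, 6, 0]
  pop 3: no out-edges | ready=[5] | order so far=[4, 1, 6, 0, 3]
  pop 5: indeg[2]->0 | ready=[2] | order so far=[4, 1, 6, 0, 3, 5]
  pop 2: no out-edges | ready=[] | order so far=[4, 1, 6, 0, 3, 5, 2]
New canonical toposort: [4, 1, 6, 0, 3, 5, 2]
Compare positions:
  Node 0: index 3 -> 3 (same)
  Node 1: index 0 -> 1 (moved)
  Node 2: index 6 -> 6 (same)
  Node 3: index 4 -> 4 (same)
  Node 4: index 1 -> 0 (moved)
  Node 5: index 5 -> 5 (same)
  Node 6: index 2 -> 2 (same)
Nodes that changed position: 1 4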